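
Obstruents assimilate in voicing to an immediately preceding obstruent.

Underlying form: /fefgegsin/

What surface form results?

/g/ after /f/ (voiceless) → [k]
/s/ after /g/ (voiced) → [z]

[fefkegzin]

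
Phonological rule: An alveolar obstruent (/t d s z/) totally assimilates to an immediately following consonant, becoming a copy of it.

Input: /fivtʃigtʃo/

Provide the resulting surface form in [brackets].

[fivtʃigtʃo]

no segment meets the rule's conditions; no change.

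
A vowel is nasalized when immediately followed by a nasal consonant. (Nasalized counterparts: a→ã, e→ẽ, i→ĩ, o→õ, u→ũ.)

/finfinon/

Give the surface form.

/i/ before nasal /n/ → [ĩ]
/i/ before nasal /n/ → [ĩ]
/o/ before nasal /n/ → [õ]

[fĩnfĩnõn]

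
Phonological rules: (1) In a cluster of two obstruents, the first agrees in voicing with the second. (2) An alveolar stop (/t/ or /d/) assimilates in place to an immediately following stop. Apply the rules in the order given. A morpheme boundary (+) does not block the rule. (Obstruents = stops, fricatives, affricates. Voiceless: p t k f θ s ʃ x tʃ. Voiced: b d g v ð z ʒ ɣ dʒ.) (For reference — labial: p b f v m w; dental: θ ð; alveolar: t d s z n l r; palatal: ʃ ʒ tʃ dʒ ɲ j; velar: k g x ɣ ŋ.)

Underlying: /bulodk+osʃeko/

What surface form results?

Rule 1: /d/ before /k/ (voiceless) → [t]
After rule 1: bulotk+osʃeko
Rule 2: /t/ before /k/ (velar) → [k]

[bulokk+osʃeko]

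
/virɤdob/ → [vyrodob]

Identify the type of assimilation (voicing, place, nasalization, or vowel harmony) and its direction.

/i/→[y] /ɤ/→[o].
Vowels agree with the last vowel, so the harmony is regressive.

vowel harmony, regressive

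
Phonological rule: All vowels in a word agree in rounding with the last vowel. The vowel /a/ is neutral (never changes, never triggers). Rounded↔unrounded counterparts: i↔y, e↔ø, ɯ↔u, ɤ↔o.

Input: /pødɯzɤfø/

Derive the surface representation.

/ɯ/ harmonizes with /ø/ ([+round]) → [u]
/ɤ/ harmonizes with /ø/ ([+round]) → [o]

[pøduzofø]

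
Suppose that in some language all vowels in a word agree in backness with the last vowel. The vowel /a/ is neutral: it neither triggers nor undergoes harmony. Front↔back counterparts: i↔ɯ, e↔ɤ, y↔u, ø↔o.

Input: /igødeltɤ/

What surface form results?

/i/ harmonizes with /ɤ/ ([+back]) → [ɯ]
/ø/ harmonizes with /ɤ/ ([+back]) → [o]
/e/ harmonizes with /ɤ/ ([+back]) → [ɤ]

[ɯgodɤltɤ]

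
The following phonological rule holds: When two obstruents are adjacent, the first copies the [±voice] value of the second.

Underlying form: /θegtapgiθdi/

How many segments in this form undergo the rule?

3

/g/ before /t/ (voiceless) → [k]
/p/ before /g/ (voiced) → [b]
/θ/ before /d/ (voiced) → [ð]
3 segments change.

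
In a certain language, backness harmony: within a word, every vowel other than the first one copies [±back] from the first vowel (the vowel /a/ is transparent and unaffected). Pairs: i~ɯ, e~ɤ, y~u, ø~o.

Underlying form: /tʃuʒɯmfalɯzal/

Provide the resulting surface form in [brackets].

[tʃuʒɯmfalɯzal]

no segment meets the rule's conditions; no change.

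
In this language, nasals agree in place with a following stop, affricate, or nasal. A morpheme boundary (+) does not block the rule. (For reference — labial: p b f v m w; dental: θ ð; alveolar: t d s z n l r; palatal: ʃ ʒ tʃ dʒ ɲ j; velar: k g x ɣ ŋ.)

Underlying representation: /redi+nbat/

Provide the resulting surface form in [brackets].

/n/ before /b/ (labial) → [m]

[redi+mbat]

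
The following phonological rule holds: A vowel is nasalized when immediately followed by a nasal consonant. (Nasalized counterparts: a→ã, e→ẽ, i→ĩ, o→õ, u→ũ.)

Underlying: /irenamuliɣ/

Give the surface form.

/e/ before nasal /n/ → [ẽ]
/a/ before nasal /m/ → [ã]

[irẽnãmuliɣ]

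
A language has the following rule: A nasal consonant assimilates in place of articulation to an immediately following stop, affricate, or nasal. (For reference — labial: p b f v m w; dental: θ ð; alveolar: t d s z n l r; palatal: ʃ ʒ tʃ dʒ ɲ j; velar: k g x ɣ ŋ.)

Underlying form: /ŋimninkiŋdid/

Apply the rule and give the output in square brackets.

/m/ before /n/ (alveolar) → [n]
/n/ before /k/ (velar) → [ŋ]
/ŋ/ before /d/ (alveolar) → [n]

[ŋinniŋkindid]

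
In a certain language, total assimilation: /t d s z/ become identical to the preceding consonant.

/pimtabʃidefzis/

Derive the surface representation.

/t/ after /m/ → [m] (total assimilation)
/z/ after /f/ → [f] (total assimilation)

[pimmabʃideffis]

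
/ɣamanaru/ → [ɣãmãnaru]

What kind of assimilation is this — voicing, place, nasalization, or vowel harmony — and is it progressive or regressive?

nasalization, regressive

/a/→[ã] /a/→[ã].
Each target copies a feature from the following segment, so the direction is regressive.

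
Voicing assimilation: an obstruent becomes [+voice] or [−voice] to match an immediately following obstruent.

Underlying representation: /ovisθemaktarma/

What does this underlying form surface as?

no segment meets the rule's conditions; no change.

[ovisθemaktarma]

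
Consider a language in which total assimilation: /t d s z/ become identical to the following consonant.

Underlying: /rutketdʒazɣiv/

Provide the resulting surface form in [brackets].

/t/ before /k/ → [k] (total assimilation)
/t/ before /dʒ/ → [dʒ] (total assimilation)
/z/ before /ɣ/ → [ɣ] (total assimilation)

[rukkedʒdʒaɣɣiv]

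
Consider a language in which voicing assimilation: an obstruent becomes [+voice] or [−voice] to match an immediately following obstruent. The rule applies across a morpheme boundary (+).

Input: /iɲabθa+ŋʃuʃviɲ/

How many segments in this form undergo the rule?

2

/b/ before /θ/ (voiceless) → [p]
/ʃ/ before /v/ (voiced) → [ʒ]
2 segments change.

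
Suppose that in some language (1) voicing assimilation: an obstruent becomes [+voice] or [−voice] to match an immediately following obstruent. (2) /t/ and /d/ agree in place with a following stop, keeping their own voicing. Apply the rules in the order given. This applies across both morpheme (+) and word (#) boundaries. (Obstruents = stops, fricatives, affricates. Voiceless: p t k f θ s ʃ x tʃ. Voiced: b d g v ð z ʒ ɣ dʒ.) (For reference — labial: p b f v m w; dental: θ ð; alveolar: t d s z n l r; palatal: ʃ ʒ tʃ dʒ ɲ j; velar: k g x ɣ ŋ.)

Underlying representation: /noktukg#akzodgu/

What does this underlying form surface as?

Rule 1: /k/ before /g/ (voiced) → [g]
Rule 1: /k/ before /z/ (voiced) → [g]
After rule 1: noktugg#agzodgu
Rule 2: /d/ before /g/ (velar) → [g]

[noktugg#agzoggu]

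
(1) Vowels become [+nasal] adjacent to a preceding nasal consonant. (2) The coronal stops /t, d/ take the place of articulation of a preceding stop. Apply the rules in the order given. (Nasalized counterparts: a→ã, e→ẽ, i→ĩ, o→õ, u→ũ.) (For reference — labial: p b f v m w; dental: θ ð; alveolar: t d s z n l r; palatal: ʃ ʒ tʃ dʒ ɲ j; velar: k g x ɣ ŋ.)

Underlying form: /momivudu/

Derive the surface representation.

Rule 1: /o/ after nasal /m/ → [õ]
Rule 1: /i/ after nasal /m/ → [ĩ]
After rule 1: mõmĩvudu
Rule 2: no segment meets the rule's conditions; no change.

[mõmĩvudu]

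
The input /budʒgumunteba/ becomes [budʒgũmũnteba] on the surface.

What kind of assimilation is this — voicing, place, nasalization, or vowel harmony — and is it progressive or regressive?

/u/→[ũ] /u/→[ũ].
Each target copies a feature from the following segment, so the direction is regressive.

nasalization, regressive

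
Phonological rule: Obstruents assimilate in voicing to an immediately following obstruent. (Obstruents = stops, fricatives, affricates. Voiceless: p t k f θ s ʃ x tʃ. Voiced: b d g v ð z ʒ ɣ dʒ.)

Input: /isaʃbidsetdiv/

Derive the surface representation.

/ʃ/ before /b/ (voiced) → [ʒ]
/d/ before /s/ (voiceless) → [t]
/t/ before /d/ (voiced) → [d]

[isaʒbitseddiv]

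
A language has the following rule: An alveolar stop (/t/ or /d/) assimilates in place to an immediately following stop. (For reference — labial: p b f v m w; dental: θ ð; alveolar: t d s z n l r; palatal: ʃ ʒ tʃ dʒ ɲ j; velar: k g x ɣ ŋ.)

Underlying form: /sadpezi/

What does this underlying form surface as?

[sabpezi]

/d/ before /p/ (labial) → [b]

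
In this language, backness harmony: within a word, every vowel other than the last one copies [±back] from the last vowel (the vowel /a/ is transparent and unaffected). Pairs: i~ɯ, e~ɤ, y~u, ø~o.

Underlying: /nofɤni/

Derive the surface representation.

/o/ harmonizes with /i/ ([-back]) → [ø]
/ɤ/ harmonizes with /i/ ([-back]) → [e]

[nøfeni]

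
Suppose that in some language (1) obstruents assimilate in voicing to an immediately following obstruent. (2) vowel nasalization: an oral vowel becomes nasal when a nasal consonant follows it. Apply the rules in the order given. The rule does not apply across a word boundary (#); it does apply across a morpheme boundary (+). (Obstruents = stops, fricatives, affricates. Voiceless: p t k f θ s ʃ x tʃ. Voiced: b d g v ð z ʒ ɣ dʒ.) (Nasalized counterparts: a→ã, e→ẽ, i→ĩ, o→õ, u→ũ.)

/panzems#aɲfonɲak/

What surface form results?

[pãnzẽms#ãɲfõnɲak]

Rule 1: no segment meets the rule's conditions; no change.
After rule 1: panzems#aɲfonɲak
Rule 2: /a/ before nasal /n/ → [ã]
Rule 2: /e/ before nasal /m/ → [ẽ]
Rule 2: /a/ before nasal /ɲ/ → [ã]
Rule 2: /o/ before nasal /n/ → [õ]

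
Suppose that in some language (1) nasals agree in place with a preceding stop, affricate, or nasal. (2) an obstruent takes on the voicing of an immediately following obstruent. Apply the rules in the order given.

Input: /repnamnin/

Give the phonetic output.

Rule 1: /n/ after /p/ (labial) → [m]
Rule 1: /n/ after /m/ (labial) → [m]
After rule 1: repmammin
Rule 2: no segment meets the rule's conditions; no change.

[repmammin]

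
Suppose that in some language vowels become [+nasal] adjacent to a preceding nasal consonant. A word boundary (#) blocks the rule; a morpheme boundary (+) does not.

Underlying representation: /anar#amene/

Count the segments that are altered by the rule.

3

/a/ after nasal /n/ → [ã]
/e/ after nasal /m/ → [ẽ]
/e/ after nasal /n/ → [ẽ]
3 segments change.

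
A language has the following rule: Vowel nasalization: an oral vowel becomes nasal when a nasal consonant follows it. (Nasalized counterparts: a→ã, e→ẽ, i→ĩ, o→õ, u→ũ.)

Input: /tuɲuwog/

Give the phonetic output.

/u/ before nasal /ɲ/ → [ũ]

[tũɲuwog]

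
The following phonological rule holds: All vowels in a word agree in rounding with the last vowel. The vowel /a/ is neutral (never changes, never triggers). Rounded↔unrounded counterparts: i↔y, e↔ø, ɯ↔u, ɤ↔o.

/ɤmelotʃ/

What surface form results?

/ɤ/ harmonizes with /o/ ([+round]) → [o]
/e/ harmonizes with /o/ ([+round]) → [ø]

[omølotʃ]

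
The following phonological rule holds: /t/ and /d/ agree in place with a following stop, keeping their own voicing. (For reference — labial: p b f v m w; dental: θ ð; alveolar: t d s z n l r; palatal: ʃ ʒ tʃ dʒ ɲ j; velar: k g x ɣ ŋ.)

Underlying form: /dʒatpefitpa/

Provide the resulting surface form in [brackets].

/t/ before /p/ (labial) → [p]
/t/ before /p/ (labial) → [p]

[dʒappefippa]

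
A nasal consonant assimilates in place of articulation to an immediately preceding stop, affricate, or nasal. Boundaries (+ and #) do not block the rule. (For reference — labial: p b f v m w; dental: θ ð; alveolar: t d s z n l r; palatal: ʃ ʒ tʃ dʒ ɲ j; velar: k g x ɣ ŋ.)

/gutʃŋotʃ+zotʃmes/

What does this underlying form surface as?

[gutʃɲotʃ+zotʃɲes]

/ŋ/ after /tʃ/ (palatal) → [ɲ]
/m/ after /tʃ/ (palatal) → [ɲ]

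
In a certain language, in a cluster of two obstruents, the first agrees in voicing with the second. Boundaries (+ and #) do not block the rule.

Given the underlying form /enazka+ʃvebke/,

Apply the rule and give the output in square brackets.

/z/ before /k/ (voiceless) → [s]
/ʃ/ before /v/ (voiced) → [ʒ]
/b/ before /k/ (voiceless) → [p]

[enaska+ʒvepke]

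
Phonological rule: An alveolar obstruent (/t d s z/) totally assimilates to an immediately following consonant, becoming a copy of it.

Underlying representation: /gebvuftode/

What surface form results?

[gebvuftode]

no segment meets the rule's conditions; no change.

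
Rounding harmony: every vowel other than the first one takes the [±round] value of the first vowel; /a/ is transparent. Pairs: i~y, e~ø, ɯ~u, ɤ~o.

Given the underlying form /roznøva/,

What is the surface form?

[roznøva]

no segment meets the rule's conditions; no change.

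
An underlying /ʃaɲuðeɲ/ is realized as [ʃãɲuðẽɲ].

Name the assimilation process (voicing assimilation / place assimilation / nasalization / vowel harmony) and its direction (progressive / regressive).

nasalization, regressive

/a/→[ã] /e/→[ẽ].
Each target copies a feature from the following segment, so the direction is regressive.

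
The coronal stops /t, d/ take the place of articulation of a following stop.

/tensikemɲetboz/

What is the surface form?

/t/ before /b/ (labial) → [p]

[tensikemɲepboz]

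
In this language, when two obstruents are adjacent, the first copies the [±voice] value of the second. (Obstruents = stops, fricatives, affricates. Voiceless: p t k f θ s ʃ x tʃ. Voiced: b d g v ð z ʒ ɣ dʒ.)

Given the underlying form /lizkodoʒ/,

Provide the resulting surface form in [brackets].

/z/ before /k/ (voiceless) → [s]

[liskodoʒ]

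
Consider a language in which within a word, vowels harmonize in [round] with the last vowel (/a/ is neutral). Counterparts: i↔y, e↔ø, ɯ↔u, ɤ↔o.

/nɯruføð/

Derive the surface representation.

[nuruføð]

/ɯ/ harmonizes with /ø/ ([+round]) → [u]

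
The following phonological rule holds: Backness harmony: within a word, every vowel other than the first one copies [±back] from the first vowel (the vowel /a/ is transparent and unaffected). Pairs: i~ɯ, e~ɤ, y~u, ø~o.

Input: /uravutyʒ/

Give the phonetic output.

[uravutuʒ]

/y/ harmonizes with /u/ ([+back]) → [u]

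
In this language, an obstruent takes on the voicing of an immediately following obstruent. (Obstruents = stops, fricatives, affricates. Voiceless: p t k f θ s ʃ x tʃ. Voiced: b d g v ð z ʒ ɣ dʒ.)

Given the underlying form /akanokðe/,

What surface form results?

[akanogðe]

/k/ before /ð/ (voiced) → [g]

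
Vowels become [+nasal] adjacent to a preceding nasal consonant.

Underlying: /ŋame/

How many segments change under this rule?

/a/ after nasal /ŋ/ → [ã]
/e/ after nasal /m/ → [ẽ]
2 segments change.

2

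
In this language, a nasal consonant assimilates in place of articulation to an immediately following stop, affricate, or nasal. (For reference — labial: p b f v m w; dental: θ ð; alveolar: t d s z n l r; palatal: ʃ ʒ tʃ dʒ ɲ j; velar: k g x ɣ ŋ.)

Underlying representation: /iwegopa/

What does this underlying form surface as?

no segment meets the rule's conditions; no change.

[iwegopa]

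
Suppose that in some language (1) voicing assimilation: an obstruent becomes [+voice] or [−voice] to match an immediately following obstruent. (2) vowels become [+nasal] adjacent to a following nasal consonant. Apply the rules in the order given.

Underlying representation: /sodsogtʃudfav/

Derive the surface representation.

[sotsoktʃutfav]

Rule 1: /d/ before /s/ (voiceless) → [t]
Rule 1: /g/ before /tʃ/ (voiceless) → [k]
Rule 1: /d/ before /f/ (voiceless) → [t]
After rule 1: sotsoktʃutfav
Rule 2: no segment meets the rule's conditions; no change.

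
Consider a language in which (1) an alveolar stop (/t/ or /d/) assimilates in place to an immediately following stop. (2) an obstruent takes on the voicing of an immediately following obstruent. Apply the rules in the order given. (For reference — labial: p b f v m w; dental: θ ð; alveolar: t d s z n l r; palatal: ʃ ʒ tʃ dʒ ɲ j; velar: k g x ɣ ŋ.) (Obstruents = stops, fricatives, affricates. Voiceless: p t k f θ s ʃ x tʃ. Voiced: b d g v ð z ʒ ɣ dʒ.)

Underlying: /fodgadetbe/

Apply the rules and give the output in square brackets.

Rule 1: /d/ before /g/ (velar) → [g]
Rule 1: /t/ before /b/ (labial) → [p]
After rule 1: foggadepbe
Rule 2: /p/ before /b/ (voiced) → [b]

[foggadebbe]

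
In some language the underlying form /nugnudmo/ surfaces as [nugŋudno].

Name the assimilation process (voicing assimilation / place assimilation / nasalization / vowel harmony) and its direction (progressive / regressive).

/n/→[ŋ] /m/→[n].
Each target copies a feature from the preceding segment, so the direction is progressive.

place assimilation, progressive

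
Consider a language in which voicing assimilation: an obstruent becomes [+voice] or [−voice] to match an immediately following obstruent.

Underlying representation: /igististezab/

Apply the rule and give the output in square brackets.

no segment meets the rule's conditions; no change.

[igististezab]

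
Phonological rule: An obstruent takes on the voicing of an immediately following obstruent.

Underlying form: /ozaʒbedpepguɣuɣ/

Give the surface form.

[ozaʒbetpebguɣuɣ]

/d/ before /p/ (voiceless) → [t]
/p/ before /g/ (voiced) → [b]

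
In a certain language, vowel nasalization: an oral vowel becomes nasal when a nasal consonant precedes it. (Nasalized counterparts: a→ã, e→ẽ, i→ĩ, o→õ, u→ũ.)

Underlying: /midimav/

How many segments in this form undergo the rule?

2

/i/ after nasal /m/ → [ĩ]
/a/ after nasal /m/ → [ã]
2 segments change.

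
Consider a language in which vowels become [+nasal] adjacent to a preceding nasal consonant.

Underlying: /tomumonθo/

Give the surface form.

[tomũmõnθo]

/u/ after nasal /m/ → [ũ]
/o/ after nasal /m/ → [õ]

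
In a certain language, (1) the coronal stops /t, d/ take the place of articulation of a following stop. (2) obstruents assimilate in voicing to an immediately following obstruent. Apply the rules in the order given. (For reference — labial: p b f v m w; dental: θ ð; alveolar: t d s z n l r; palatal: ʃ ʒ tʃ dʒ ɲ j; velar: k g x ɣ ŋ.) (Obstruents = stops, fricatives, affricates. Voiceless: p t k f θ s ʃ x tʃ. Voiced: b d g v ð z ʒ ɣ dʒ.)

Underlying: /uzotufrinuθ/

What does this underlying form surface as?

Rule 1: no segment meets the rule's conditions; no change.
After rule 1: uzotufrinuθ
Rule 2: no segment meets the rule's conditions; no change.

[uzotufrinuθ]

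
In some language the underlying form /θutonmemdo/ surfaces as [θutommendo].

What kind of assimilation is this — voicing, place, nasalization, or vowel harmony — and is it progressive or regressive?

/n/→[m] /m/→[n].
Each target copies a feature from the following segment, so the direction is regressive.

place assimilation, regressive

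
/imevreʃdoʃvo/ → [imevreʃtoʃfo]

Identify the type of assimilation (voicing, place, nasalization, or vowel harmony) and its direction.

/d/→[t] /v/→[f].
Each target copies a feature from the preceding segment, so the direction is progressive.

voicing assimilation, progressive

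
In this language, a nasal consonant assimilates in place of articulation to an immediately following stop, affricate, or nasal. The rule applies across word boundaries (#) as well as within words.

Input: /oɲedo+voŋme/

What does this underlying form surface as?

[oɲedo+vomme]

/ŋ/ before /m/ (labial) → [m]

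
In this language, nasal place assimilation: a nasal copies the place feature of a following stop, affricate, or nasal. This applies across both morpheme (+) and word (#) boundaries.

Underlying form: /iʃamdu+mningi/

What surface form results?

/m/ before /d/ (alveolar) → [n]
/m/ before /n/ (alveolar) → [n]
/n/ before /g/ (velar) → [ŋ]

[iʃandu+nniŋgi]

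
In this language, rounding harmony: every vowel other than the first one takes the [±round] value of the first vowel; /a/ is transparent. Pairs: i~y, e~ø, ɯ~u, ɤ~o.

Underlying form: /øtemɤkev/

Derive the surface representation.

[øtømokøv]

/e/ harmonizes with /ø/ ([+round]) → [ø]
/ɤ/ harmonizes with /ø/ ([+round]) → [o]
/e/ harmonizes with /ø/ ([+round]) → [ø]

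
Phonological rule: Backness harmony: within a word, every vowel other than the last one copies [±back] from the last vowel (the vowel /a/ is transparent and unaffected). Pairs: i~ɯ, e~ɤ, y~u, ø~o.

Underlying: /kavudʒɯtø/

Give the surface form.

[kavydʒitø]

/u/ harmonizes with /ø/ ([-back]) → [y]
/ɯ/ harmonizes with /ø/ ([-back]) → [i]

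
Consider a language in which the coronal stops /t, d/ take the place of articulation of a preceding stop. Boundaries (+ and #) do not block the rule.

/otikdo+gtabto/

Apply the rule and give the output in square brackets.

/d/ after /k/ (velar) → [g]
/t/ after /g/ (velar) → [k]
/t/ after /b/ (labial) → [p]

[otikgo+gkabpo]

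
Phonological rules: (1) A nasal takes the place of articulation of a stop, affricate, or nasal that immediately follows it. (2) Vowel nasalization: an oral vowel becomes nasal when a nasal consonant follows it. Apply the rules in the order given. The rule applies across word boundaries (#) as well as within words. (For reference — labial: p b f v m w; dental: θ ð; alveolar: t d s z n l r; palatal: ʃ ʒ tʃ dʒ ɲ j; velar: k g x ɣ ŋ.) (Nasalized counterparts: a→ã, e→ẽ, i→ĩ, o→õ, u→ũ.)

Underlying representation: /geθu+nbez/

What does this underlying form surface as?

Rule 1: /n/ before /b/ (labial) → [m]
After rule 1: geθu+mbez
Rule 2: /u/ before nasal /m/ → [ũ]

[geθũ+mbez]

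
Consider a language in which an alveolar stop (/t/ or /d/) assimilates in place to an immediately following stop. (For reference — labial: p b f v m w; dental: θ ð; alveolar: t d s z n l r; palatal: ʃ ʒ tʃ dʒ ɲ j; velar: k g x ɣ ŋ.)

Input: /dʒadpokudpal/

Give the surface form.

[dʒabpokubpal]

/d/ before /p/ (labial) → [b]
/d/ before /p/ (labial) → [b]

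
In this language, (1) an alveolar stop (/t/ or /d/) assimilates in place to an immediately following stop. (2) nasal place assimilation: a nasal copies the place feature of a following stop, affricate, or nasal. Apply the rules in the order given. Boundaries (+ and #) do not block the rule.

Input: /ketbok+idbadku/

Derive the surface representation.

[kepbok+ibbagku]

Rule 1: /t/ before /b/ (labial) → [p]
Rule 1: /d/ before /b/ (labial) → [b]
Rule 1: /d/ before /k/ (velar) → [g]
After rule 1: kepbok+ibbagku
Rule 2: no segment meets the rule's conditions; no change.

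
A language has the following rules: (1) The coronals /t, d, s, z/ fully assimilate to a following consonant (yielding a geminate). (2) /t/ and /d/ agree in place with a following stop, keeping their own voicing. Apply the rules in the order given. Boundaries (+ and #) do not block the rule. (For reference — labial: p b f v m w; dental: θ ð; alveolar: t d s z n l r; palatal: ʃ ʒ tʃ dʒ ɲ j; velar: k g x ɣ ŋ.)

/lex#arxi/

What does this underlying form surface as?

Rule 1: no segment meets the rule's conditions; no change.
After rule 1: lex#arxi
Rule 2: no segment meets the rule's conditions; no change.

[lex#arxi]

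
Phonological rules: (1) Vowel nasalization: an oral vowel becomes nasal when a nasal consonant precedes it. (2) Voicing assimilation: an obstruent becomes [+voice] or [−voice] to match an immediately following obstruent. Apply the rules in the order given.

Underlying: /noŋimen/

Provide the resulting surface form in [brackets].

Rule 1: /o/ after nasal /n/ → [õ]
Rule 1: /i/ after nasal /ŋ/ → [ĩ]
Rule 1: /e/ after nasal /m/ → [ẽ]
After rule 1: nõŋĩmẽn
Rule 2: no segment meets the rule's conditions; no change.

[nõŋĩmẽn]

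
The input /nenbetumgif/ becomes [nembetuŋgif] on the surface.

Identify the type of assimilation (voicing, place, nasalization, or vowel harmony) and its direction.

place assimilation, regressive

/n/→[m] /m/→[ŋ].
Each target copies a feature from the following segment, so the direction is regressive.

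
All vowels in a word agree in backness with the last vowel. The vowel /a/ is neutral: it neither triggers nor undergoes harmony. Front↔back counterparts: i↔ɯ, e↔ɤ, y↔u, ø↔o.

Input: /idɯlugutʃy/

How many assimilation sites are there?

3

/ɯ/ harmonizes with /y/ ([-back]) → [i]
/u/ harmonizes with /y/ ([-back]) → [y]
/u/ harmonizes with /y/ ([-back]) → [y]
3 segments change.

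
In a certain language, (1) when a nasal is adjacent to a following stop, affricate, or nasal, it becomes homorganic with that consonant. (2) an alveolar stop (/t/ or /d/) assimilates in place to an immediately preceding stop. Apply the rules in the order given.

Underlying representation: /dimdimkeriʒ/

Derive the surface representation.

[dindiŋkeriʒ]

Rule 1: /m/ before /d/ (alveolar) → [n]
Rule 1: /m/ before /k/ (velar) → [ŋ]
After rule 1: dindiŋkeriʒ
Rule 2: no segment meets the rule's conditions; no change.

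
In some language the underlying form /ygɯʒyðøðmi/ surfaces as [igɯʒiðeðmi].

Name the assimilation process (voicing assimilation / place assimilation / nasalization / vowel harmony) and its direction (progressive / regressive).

vowel harmony, regressive

/y/→[i] /y/→[i] /ø/→[e].
Vowels agree with the last vowel, so the harmony is regressive.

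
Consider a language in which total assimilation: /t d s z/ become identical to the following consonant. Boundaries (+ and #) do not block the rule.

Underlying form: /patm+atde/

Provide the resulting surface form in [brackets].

[pamm+adde]

/t/ before /m/ → [m] (total assimilation)
/t/ before /d/ → [d] (total assimilation)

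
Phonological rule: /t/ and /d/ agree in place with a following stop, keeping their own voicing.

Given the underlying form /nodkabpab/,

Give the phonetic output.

/d/ before /k/ (velar) → [g]

[nogkabpab]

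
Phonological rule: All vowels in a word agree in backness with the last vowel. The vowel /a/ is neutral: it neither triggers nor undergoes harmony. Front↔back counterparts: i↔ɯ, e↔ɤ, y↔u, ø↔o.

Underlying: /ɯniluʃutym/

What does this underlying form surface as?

[inilyʃytym]

/ɯ/ harmonizes with /y/ ([-back]) → [i]
/u/ harmonizes with /y/ ([-back]) → [y]
/u/ harmonizes with /y/ ([-back]) → [y]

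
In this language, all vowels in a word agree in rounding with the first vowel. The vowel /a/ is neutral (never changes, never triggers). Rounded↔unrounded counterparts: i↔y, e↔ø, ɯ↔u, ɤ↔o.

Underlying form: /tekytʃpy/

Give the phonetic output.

[tekitʃpi]

/y/ harmonizes with /e/ ([-round]) → [i]
/y/ harmonizes with /e/ ([-round]) → [i]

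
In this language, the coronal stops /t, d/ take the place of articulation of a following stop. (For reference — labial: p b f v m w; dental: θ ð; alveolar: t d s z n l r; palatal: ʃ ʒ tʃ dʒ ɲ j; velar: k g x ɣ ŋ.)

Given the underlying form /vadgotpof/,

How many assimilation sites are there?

2

/d/ before /g/ (velar) → [g]
/t/ before /p/ (labial) → [p]
2 segments change.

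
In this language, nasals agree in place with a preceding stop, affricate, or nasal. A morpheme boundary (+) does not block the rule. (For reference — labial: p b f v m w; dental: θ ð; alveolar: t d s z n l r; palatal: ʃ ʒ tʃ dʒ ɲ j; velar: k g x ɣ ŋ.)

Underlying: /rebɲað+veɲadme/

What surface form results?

[rebmað+veɲadne]

/ɲ/ after /b/ (labial) → [m]
/m/ after /d/ (alveolar) → [n]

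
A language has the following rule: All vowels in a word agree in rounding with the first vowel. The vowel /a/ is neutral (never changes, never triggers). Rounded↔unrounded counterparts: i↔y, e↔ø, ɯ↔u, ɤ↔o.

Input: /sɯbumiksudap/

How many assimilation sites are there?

/u/ harmonizes with /ɯ/ ([-round]) → [ɯ]
/u/ harmonizes with /ɯ/ ([-round]) → [ɯ]
2 segments change.

2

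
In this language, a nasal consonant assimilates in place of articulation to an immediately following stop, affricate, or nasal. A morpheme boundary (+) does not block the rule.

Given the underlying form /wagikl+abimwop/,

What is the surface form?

[wagikl+abimwop]

no segment meets the rule's conditions; no change.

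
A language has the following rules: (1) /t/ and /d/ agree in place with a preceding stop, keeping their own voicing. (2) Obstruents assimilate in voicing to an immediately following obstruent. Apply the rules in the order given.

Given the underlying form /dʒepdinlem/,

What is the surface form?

[dʒebbinlem]

Rule 1: /d/ after /p/ (labial) → [b]
After rule 1: dʒepbinlem
Rule 2: /p/ before /b/ (voiced) → [b]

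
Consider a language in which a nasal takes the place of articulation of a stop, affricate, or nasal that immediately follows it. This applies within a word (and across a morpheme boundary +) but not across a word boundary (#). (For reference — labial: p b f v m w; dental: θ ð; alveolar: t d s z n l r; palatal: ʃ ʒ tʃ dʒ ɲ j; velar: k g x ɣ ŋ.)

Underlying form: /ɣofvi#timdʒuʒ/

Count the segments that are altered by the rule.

1

/m/ before /dʒ/ (palatal) → [ɲ]
1 segment changes.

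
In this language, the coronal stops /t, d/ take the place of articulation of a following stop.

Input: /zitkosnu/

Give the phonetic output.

[zikkosnu]

/t/ before /k/ (velar) → [k]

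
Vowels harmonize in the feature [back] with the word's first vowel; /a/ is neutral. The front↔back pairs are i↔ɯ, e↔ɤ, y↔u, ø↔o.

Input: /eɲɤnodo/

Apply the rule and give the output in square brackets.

[eɲenødø]

/ɤ/ harmonizes with /e/ ([-back]) → [e]
/o/ harmonizes with /e/ ([-back]) → [ø]
/o/ harmonizes with /e/ ([-back]) → [ø]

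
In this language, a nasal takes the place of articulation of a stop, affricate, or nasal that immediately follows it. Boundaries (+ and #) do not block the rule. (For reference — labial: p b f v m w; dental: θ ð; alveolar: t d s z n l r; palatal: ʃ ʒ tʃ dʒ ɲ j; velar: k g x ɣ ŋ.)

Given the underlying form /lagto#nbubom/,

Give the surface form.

/n/ before /b/ (labial) → [m]

[lagto#mbubom]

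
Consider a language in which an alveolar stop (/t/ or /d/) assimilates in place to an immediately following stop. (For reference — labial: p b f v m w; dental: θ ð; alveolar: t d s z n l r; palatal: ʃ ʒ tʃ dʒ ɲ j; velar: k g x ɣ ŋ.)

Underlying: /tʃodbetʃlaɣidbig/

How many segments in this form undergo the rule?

/d/ before /b/ (labial) → [b]
/d/ before /b/ (labial) → [b]
2 segments change.

2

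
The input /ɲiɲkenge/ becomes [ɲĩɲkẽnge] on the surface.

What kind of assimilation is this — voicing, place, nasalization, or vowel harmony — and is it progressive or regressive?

nasalization, regressive

/i/→[ĩ] /e/→[ẽ].
Each target copies a feature from the following segment, so the direction is regressive.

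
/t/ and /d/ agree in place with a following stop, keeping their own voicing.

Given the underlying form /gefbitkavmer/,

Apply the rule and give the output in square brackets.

/t/ before /k/ (velar) → [k]

[gefbikkavmer]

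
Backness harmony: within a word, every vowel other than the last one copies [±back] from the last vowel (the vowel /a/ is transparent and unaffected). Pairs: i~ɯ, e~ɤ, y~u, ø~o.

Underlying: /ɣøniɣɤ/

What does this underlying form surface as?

[ɣonɯɣɤ]

/ø/ harmonizes with /ɤ/ ([+back]) → [o]
/i/ harmonizes with /ɤ/ ([+back]) → [ɯ]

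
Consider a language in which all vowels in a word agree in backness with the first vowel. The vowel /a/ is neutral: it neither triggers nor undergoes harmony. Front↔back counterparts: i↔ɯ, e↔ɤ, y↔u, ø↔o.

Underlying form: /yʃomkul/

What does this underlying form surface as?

/o/ harmonizes with /y/ ([-back]) → [ø]
/u/ harmonizes with /y/ ([-back]) → [y]

[yʃømkyl]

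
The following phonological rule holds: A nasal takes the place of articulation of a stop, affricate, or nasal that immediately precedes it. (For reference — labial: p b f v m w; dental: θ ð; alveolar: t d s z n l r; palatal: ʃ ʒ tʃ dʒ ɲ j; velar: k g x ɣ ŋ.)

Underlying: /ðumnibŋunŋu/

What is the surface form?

/n/ after /m/ (labial) → [m]
/ŋ/ after /b/ (labial) → [m]
/ŋ/ after /n/ (alveolar) → [n]

[ðummibmunnu]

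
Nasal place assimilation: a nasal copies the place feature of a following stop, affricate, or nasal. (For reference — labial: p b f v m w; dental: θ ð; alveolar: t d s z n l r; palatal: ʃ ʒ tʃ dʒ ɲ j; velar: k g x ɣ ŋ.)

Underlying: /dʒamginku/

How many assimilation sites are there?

/m/ before /g/ (velar) → [ŋ]
/n/ before /k/ (velar) → [ŋ]
2 segments change.

2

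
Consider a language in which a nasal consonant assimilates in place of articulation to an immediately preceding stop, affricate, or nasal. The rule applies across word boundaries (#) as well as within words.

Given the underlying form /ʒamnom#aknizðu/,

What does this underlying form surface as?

[ʒammom#akŋizðu]

/n/ after /m/ (labial) → [m]
/n/ after /k/ (velar) → [ŋ]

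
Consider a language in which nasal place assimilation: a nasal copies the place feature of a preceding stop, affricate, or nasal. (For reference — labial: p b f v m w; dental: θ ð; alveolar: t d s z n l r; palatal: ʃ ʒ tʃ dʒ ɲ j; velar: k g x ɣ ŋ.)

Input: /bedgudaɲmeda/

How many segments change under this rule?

/m/ after /ɲ/ (palatal) → [ɲ]
1 segment changes.

1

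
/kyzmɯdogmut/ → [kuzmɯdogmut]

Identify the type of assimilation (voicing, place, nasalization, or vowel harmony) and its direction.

/y/→[u].
Vowels agree with the last vowel, so the harmony is regressive.

vowel harmony, regressive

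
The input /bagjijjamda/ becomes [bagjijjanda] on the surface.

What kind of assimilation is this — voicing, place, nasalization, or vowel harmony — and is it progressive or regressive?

place assimilation, regressive

/m/→[n].
Each target copies a feature from the following segment, so the direction is regressive.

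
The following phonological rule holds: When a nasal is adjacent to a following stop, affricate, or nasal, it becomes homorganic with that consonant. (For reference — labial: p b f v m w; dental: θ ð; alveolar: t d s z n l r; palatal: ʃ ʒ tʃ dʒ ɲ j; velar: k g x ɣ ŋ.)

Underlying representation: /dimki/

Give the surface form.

/m/ before /k/ (velar) → [ŋ]

[diŋki]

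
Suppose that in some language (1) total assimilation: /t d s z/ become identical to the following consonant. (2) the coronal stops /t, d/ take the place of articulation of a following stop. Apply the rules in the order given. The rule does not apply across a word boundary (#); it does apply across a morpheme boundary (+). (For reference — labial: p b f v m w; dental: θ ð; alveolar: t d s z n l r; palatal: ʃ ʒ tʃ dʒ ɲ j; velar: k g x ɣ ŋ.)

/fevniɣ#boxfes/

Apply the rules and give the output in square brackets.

[fevniɣ#boxfes]

Rule 1: no segment meets the rule's conditions; no change.
After rule 1: fevniɣ#boxfes
Rule 2: no segment meets the rule's conditions; no change.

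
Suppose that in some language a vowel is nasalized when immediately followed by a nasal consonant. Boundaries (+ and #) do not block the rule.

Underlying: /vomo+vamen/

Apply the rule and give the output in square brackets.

[võmo+vãmẽn]

/o/ before nasal /m/ → [õ]
/a/ before nasal /m/ → [ã]
/e/ before nasal /n/ → [ẽ]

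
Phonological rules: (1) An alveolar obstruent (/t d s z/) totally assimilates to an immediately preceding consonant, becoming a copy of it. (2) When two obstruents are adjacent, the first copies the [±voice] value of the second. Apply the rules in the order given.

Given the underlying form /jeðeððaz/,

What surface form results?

[jeðeððaz]

Rule 1: no segment meets the rule's conditions; no change.
After rule 1: jeðeððaz
Rule 2: no segment meets the rule's conditions; no change.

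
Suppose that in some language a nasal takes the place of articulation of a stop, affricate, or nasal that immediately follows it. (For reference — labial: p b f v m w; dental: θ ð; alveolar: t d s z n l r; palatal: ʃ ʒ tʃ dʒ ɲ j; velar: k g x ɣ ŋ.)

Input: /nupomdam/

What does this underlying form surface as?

/m/ before /d/ (alveolar) → [n]

[nupondam]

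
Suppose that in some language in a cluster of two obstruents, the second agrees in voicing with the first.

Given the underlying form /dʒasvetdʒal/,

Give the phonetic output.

/v/ after /s/ (voiceless) → [f]
/dʒ/ after /t/ (voiceless) → [tʃ]

[dʒasfettʃal]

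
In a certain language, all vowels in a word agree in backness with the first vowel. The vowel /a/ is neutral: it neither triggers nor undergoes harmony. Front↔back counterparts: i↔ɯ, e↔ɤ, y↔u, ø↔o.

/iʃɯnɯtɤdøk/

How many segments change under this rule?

/ɯ/ harmonizes with /i/ ([-back]) → [i]
/ɯ/ harmonizes with /i/ ([-back]) → [i]
/ɤ/ harmonizes with /i/ ([-back]) → [e]
3 segments change.

3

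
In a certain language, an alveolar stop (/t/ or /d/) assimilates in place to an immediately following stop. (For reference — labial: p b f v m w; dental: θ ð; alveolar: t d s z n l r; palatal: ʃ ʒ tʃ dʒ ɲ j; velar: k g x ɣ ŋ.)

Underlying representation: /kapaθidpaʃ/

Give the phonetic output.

[kapaθibpaʃ]

/d/ before /p/ (labial) → [b]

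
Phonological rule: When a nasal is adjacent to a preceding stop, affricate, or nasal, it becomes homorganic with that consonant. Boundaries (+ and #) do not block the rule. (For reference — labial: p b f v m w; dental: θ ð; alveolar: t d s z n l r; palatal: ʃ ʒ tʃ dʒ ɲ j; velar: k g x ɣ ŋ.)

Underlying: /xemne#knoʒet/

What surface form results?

/n/ after /m/ (labial) → [m]
/n/ after /k/ (velar) → [ŋ]

[xemme#kŋoʒet]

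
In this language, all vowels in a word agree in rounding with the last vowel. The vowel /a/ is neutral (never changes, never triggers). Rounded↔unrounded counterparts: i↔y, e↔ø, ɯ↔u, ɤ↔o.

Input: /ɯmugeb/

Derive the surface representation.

/u/ harmonizes with /e/ ([-round]) → [ɯ]

[ɯmɯgeb]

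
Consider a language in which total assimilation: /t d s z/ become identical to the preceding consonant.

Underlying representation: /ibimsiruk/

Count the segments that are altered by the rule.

1

/s/ after /m/ → [m] (total assimilation)
1 segment changes.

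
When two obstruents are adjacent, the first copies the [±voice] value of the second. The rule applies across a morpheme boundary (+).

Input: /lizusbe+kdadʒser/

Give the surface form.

/s/ before /b/ (voiced) → [z]
/k/ before /d/ (voiced) → [g]
/dʒ/ before /s/ (voiceless) → [tʃ]

[lizuzbe+gdatʃser]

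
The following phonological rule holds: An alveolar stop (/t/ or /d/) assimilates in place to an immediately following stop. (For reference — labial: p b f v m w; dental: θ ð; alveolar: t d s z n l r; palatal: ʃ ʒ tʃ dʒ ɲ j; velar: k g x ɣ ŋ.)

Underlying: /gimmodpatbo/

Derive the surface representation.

[gimmobpapbo]

/d/ before /p/ (labial) → [b]
/t/ before /b/ (labial) → [p]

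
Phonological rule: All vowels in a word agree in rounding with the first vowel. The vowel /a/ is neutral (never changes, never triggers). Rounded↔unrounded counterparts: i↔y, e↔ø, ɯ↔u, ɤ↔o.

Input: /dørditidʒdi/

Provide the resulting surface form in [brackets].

/i/ harmonizes with /ø/ ([+round]) → [y]
/i/ harmonizes with /ø/ ([+round]) → [y]
/i/ harmonizes with /ø/ ([+round]) → [y]

[dørdytydʒdy]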